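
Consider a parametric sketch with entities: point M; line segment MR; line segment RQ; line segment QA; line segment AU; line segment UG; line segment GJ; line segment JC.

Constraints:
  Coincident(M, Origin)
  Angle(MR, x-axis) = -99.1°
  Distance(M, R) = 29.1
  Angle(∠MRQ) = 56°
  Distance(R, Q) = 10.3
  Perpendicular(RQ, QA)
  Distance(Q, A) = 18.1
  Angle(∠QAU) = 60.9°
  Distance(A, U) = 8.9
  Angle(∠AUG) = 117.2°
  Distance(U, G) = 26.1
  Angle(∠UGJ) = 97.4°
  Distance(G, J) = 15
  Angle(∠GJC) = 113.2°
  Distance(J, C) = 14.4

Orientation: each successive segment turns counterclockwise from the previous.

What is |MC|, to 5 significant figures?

26.789

M is at the origin; MR runs at -99.1° with length 29.1, so R = (-4.6024, -28.734). ∠MRQ = 56.0° gives RQ at 24.900° from the x-axis; with |RQ| = 10.3, Q = (4.7402, -24.397). The perpendicularity gives QA at right angles to RQ, so QA runs at 114.90°; with |QA| = 18.1, A = (-2.8806, -7.9796). ∠QAU = 60.9° gives AU at -126.00° from the x-axis; with |AU| = 8.9, U = (-8.1119, -15.180). ∠AUG = 117.2° gives UG at -63.200° from the x-axis; with |UG| = 26.1, G = (3.6560, -38.476). ∠UGJ = 97.4° gives GJ at 19.400° from the x-axis; with |GJ| = 15.0, J = (17.804, -33.494). ∠GJC = 113.2° gives JC at 86.200° from the x-axis; with |JC| = 14.4, C = (18.759, -19.126). Then |MC| = |C − M| = 26.789.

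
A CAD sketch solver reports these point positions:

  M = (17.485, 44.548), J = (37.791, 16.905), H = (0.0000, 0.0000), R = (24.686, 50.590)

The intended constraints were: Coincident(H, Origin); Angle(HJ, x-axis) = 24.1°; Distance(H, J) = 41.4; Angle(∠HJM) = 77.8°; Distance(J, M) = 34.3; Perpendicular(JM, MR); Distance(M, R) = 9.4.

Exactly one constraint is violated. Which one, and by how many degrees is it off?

Perpendicular(JM, MR) — off by 3.70°.

H = (0.00, 0.00) ✓; HJ at 24.10° ✓; |HJ| = 41.40 ✓; ∠HJM = 77.80° ✓; |JM| = 34.30 ✓; ∠(JM, MR) = 86.30° ✗; |MR| = 9.400 ✓.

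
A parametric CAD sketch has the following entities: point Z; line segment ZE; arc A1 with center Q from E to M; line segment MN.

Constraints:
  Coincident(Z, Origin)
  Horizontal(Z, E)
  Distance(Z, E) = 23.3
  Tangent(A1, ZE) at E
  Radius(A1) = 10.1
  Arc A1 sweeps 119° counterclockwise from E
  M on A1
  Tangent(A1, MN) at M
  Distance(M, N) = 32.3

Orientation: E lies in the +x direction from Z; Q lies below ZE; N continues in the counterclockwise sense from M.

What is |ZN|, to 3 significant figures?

52.7

Z is at the origin; Z and E share the same y with |ZE| = 23.3 and E on the +x side, so E = (23.3, 0.00). A1 meets ZE tangentially, so QE is at right angles to ZE, so Q = E + (0, -10.1) = (23.3, -10.1). On A1, E sits at bearing 90° from Q; a 119° counterclockwise sweep puts M at bearing 209°, so M = Q + 10.1·(cos 209°, sin 209°) = (14.5, -15.0). Since A1 is tangent to MN there, QM ⟂ MN, so MN runs along (−sin 209°, cos 209°); with |MN| = 32.3, N = (30.1, -43.2). Then |ZN| = |N − Z| = 52.7.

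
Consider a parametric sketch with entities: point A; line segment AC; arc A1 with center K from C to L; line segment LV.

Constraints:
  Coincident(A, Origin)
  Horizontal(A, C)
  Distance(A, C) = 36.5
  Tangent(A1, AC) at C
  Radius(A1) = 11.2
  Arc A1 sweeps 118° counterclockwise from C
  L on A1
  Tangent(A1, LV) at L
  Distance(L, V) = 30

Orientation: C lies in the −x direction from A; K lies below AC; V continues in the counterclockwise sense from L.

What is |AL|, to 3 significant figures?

49.2

A is at the origin; AC is horizontal with |AC| = 36.5 and C on the −x side, so C = (-36.5, 0.00). A1 meets AC tangentially, so KC is at right angles to AC, so K = C + (0, -11.2) = (-36.5, -11.2). On A1, C sits at bearing 90° from K; a 118° counterclockwise sweep puts L at bearing 208°, so L = K + 11.2·(cos 208°, sin 208°) = (-46.4, -16.5). Then |AL| = |L − A| = 49.2.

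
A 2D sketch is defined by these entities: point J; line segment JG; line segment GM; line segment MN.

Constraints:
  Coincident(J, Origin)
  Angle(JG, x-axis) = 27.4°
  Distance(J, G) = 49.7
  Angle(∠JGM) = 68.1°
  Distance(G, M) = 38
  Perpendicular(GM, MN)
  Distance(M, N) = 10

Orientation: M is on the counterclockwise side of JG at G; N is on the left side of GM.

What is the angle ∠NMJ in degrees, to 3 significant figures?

22.9°

J is at the origin; JG runs at 27.4° with length 49.7, so G = 49.7·(cos 27.4°, sin 27.4°) = (44.1, 22.9). ∠JGM = 68.1°, so GM runs at 27.4° + (180° − 68.1°) = 139° from the x-axis; with |GM| = 38.0, M = G + 38.0·(cos 139°, sin 139°) = (15.3, 47.7). GM is perpendicular to MN; with |MN| = 10.0 on the left of GM, N = M + 10.0·(-0.652, -0.758) = (8.79, 40.1). Then cos ∠NMJ = MN·MJ / (|MN||MJ|), giving 22.9°.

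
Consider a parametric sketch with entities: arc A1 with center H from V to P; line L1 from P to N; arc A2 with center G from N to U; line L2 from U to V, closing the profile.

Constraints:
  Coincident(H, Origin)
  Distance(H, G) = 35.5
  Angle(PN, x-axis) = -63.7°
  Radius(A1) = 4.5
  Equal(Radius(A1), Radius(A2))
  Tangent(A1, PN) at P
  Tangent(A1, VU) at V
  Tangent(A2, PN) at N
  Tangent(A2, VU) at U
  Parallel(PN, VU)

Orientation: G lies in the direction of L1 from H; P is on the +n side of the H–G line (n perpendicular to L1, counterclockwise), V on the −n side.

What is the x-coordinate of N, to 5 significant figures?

19.763

Tangency of A1 to both parallel lines with radius 4.5 puts P and V at H ± 4.5·n: P = (4.0342, 1.9938), V = (-4.0342, -1.9938). Equal radii place N and U the same way about G: N = G + 4.5·n = (19.763, -29.831), U = G − 4.5·n = (11.695, -33.819). So N.x = 19.763.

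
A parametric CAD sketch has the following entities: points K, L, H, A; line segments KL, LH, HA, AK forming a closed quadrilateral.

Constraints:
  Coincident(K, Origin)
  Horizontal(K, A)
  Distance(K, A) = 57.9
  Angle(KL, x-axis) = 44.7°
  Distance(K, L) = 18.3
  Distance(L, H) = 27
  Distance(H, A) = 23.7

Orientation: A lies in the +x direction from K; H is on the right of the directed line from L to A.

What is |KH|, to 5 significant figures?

34.642

K is at the origin; K and A share the same y with |KA| = 57.9 and A in +x, so A = (57.9, 0). KL runs at 44.7° with |KL| = 18.3, so L = (13.008, 12.872). H is determined by |LH| = 27.0 and |HA| = 23.7 together: it lies at the intersection of circle(L, 27.0) and circle(A, 23.7). With |LA| = 46.701, the foot of the radical line on LA is 25.142 from L and the perpendicular offset is √(27.0² − 25.142²) = 9.8429. Taking the right-of-LA solution: H = (34.463, -3.5193).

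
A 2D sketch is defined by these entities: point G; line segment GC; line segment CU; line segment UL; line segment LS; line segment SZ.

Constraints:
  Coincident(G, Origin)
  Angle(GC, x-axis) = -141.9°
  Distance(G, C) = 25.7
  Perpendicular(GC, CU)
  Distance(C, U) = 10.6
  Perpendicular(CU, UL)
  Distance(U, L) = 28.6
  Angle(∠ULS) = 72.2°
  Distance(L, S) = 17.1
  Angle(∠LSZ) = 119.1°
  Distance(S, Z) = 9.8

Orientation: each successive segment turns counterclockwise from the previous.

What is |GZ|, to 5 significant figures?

14.152

G is at the origin; GC runs at -141.9° with length 25.7, so C = (-20.224, -15.858). GC is perpendicular to CU, so CU runs at -51.900°; with |CU| = 10.6, U = (-13.684, -24.199). CU ⟂ UL, so UL runs at 38.100°; with |UL| = 28.6, L = (8.8227, -6.5521). ∠ULS = 72.2° gives LS at 145.90° from the x-axis; with |LS| = 17.1, S = (-5.3371, 3.0348). ∠LSZ = 119.1° gives SZ at -153.20° from the x-axis; with |SZ| = 9.8, Z = (-14.084, -1.3838). Then |GZ| = |Z − G| = 14.152.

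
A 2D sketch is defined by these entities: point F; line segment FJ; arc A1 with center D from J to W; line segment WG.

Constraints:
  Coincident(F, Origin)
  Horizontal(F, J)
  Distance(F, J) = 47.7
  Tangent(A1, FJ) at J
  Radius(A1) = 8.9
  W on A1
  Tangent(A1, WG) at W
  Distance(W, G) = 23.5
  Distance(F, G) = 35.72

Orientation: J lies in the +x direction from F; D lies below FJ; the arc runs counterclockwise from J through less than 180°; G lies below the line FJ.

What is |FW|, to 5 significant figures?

40.538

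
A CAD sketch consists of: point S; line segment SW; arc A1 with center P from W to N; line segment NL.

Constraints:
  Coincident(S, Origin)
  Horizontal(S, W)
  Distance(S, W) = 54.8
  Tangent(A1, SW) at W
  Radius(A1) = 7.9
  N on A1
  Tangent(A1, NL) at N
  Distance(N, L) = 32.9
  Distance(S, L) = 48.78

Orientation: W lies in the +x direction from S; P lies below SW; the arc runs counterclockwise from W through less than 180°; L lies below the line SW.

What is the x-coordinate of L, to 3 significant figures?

34.2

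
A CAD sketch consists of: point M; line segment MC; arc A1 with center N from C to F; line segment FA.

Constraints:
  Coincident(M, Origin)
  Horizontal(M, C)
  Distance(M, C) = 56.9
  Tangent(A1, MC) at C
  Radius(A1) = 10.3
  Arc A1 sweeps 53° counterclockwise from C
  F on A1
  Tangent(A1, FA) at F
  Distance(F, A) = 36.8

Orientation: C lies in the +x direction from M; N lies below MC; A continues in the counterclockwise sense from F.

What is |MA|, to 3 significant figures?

42.7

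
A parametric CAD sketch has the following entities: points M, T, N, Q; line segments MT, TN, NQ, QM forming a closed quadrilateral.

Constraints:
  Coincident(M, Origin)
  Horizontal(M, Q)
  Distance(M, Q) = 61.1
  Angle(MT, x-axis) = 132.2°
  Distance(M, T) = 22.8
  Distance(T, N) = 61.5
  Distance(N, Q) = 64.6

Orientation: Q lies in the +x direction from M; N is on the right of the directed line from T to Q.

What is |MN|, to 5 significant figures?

40.454

M is at the origin; M and Q share the same y with |MQ| = 61.1 and Q in +x, so Q = (61.1, 0). MT runs at 132.2° with |MT| = 22.8, so T = (-15.315, 16.890). N is determined by |TN| = 61.5 and |NQ| = 64.6 together: it lies at the intersection of circle(T, 61.5) and circle(Q, 64.6). With |TQ| = 78.260, the foot of the radical line on TQ is 36.632 from T and the perpendicular offset is √(61.5² − 36.632²) = 49.400. Taking the right-of-TQ solution: N = (9.7921, -39.251).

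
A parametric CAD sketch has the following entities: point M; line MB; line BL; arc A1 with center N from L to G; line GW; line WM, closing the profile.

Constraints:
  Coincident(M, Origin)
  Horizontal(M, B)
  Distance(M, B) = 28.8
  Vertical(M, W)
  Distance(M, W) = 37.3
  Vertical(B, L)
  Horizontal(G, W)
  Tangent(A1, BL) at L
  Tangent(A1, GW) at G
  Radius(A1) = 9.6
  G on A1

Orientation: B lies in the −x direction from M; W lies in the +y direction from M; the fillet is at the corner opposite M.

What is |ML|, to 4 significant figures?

39.96

M is at the origin; MB is horizontal with |MB| = 28.8 and B on the −x side, so B = (-28.80, 0.000). M and W share the same x with |MW| = 37.3 and W on the +y side, so W = (0.000, 37.30). The virtual corner opposite M is at (-28.80, 37.30). Tangency of A1 to BL means the radius NL is perpendicular to BL and the tangent condition forces NG to be normal to GW, with radius 9.6, so the center N sits 9.6 in from both sides at N = (-19.20, 27.70). That places the tangent points at L = (-28.80, 27.70) on BL and G = (-19.20, 37.30) on GW. Then |ML| = |L − M| = 39.96.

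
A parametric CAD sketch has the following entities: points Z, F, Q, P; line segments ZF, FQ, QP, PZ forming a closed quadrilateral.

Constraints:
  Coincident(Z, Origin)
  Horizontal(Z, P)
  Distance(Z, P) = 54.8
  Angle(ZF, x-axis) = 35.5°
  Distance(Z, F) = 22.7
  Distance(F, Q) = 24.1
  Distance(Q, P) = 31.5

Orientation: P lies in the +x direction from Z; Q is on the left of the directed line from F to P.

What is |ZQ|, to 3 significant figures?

46.8

Z is at the origin; Z and P share the same y with |ZP| = 54.8 and P in +x, so P = (54.8, 0). ZF runs at 35.5° with |ZF| = 22.7, so F = (18.5, 13.2). Q is determined by |FQ| = 24.1 and |QP| = 31.5 together: it lies at the intersection of circle(F, 24.1) and circle(P, 31.5). With |FP| = 38.6, the foot of the radical line on FP is 14.0 from F and the perpendicular offset is √(24.1² − 14.0²) = 19.6. Taking the left-of-FP solution: Q = (38.3, 26.9).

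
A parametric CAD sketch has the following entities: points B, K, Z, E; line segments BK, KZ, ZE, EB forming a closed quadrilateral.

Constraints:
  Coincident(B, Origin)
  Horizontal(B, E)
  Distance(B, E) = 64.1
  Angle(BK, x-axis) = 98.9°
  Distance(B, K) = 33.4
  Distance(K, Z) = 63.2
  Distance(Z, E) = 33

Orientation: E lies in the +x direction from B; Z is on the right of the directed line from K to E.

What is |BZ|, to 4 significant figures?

38.45

Checks: |KZ| = 63.20 ✓; |ZE| = 33.00 ✓.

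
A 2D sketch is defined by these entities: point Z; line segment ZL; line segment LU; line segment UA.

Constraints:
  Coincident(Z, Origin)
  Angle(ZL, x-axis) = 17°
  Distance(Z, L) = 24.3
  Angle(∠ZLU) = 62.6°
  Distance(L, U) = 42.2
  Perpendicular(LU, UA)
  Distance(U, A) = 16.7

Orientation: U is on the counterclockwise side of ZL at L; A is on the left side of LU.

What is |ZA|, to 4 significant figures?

31.40

Z is at the origin; ZL runs at 17.0° with length 24.3, so L = 24.3·(cos 17.0°, sin 17.0°) = (23.24, 7.105). ∠ZLU = 62.6°, so LU runs at 17.0° + (180° − 62.6°) = 134.4° from the x-axis; with |LU| = 42.2, U = L + 42.2·(cos 134.4°, sin 134.4°) = (-6.288, 37.26). LU is perpendicular to UA; with |UA| = 16.7 on the left of LU, A = U + 16.7·(-0.7145, -0.6997) = (-18.22, 25.57). Then |ZA| = |A − Z| = 31.40.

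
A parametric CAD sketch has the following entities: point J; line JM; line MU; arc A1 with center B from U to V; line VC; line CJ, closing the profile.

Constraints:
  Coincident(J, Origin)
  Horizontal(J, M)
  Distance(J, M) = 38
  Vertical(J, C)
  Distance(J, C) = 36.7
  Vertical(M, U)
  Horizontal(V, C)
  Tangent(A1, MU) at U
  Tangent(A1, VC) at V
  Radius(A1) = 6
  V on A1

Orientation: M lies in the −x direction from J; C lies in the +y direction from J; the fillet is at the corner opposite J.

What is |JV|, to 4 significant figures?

48.69

The virtual corner opposite J is at (-38.00, 36.70). The tangent condition forces BU to be normal to MU and A1 meets VC tangentially, so BV is at right angles to VC, with radius 6.0, so the center B sits 6.0 in from both sides at B = (-32.00, 30.70). That places the tangent points at U = (-38.00, 30.70) on MU and V = (-32.00, 36.70) on VC. Then |JV| = |V − J| = 48.69.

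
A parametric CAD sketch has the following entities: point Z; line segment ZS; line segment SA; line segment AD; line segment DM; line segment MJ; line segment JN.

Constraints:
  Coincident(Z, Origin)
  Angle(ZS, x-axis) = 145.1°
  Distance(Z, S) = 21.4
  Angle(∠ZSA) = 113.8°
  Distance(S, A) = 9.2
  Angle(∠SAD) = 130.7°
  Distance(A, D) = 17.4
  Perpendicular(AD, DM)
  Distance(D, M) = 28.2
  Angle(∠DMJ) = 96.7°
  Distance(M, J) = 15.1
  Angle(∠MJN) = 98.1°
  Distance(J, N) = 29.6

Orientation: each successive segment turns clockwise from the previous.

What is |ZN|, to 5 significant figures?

26.314

Z is at the origin; ZS runs at 145.1° with length 21.4, so S = (-17.551, 12.244). ∠ZSA = 113.8° gives SA at 78.900° from the x-axis; with |SA| = 9.2, A = (-15.780, 21.272). ∠SAD = 130.7° gives AD at 29.600° from the x-axis; with |AD| = 17.4, D = (-0.65084, 29.866). AD is perpendicular to DM, so DM runs at -60.400°; with |DM| = 28.2, M = (13.278, 5.3466). ∠DMJ = 96.7° gives MJ at -143.70° from the x-axis; with |MJ| = 15.1, J = (1.1088, -3.5928). ∠MJN = 98.1° gives JN at 134.40° from the x-axis; with |JN| = 29.6, N = (-19.601, 17.556). Then |ZN| = |N − Z| = 26.314.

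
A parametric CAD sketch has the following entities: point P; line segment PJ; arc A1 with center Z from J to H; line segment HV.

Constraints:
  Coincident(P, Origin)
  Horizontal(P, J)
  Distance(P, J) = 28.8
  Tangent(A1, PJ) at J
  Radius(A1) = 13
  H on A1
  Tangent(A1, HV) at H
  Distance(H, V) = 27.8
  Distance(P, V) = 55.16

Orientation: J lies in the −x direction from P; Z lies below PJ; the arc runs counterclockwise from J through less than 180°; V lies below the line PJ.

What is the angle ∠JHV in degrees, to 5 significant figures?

127.64°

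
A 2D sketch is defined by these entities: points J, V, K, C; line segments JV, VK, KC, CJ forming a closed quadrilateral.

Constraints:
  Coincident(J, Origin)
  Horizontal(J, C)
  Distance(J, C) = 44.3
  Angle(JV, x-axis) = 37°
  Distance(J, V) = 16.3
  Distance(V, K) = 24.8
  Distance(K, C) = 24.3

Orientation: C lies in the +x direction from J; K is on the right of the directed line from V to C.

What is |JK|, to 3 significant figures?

26.7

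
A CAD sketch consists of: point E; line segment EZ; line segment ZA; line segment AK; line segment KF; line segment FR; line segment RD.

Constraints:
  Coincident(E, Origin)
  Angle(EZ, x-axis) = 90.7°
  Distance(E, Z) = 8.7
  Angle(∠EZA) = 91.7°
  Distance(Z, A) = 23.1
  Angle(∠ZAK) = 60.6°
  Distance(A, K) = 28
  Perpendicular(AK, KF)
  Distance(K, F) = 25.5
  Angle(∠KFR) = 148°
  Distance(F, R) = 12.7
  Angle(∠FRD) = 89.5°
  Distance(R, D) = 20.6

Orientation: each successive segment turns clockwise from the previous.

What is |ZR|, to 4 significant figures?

18.95

E is at the origin; EZ runs at 90.7° with length 8.7, so Z = (-0.1063, 8.699). ∠EZA = 91.7° gives ZA at 2.400° from the x-axis; with |ZA| = 23.1, A = (22.97, 9.667). ∠ZAK = 60.6° gives AK at -117.0° from the x-axis; with |AK| = 28.0, K = (10.26, -15.28). AK ⟂ KF, so KF runs at 153.0°; with |KF| = 25.5, F = (-12.46, -3.705). ∠KFR = 148.0° gives FR at 121.0° from the x-axis; with |FR| = 12.7, R = (-19.00, 7.181). Then |ZR| = |R − Z| = 18.95.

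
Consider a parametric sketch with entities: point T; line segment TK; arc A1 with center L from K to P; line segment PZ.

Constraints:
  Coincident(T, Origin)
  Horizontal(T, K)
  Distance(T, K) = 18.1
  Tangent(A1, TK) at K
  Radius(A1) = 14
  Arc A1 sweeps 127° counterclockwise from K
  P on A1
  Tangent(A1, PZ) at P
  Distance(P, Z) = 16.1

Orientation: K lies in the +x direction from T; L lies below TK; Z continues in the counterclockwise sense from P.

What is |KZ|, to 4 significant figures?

35.31

T is at the origin; TK is horizontal with |TK| = 18.1 and K on the +x side, so K = (18.10, 0.000). Tangency of A1 to TK means the radius LK is perpendicular to TK, so L = K + (0, -14) = (18.10, -14.00). On A1, K sits at bearing 90° from L; a 127° counterclockwise sweep puts P at bearing 217°, so P = L + 14.0·(cos 217°, sin 217°) = (6.919, -22.43). A1 meets PZ tangentially, so LP is at right angles to PZ, so PZ runs along (−sin 217°, cos 217°); with |PZ| = 16.1, Z = (16.61, -35.28). Then |KZ| = |Z − K| = 35.31.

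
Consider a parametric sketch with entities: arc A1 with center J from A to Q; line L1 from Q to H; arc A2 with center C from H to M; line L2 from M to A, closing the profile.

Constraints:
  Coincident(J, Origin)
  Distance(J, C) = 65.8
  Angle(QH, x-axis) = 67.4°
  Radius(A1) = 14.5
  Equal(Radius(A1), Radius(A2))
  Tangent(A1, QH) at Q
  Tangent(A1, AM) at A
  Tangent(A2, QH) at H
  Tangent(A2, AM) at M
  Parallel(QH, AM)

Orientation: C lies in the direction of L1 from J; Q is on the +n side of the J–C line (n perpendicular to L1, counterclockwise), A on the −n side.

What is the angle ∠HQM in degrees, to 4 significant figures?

23.78°

Tangency of A1 to both parallel lines with radius 14.5 puts Q and A at J ± 14.5·n: Q = (-13.39, 5.572), A = (13.39, -5.572). Equal radii place H and M the same way about C: H = C + 14.5·n = (11.90, 66.32), M = C − 14.5·n = (38.67, 55.17). Then cos ∠HQM = QH·QM / (|QH||QM|), giving 23.78°.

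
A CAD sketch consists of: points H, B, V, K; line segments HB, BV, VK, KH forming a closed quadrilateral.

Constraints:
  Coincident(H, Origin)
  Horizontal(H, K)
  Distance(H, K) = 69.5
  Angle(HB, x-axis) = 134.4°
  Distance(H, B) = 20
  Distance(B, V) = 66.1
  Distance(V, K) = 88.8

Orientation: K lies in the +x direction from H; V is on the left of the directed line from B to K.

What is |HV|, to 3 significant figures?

74.4

H is at the origin; HK is horizontal with |HK| = 69.5 and K in +x, so K = (69.5, 0). HB runs at 134.4° with |HB| = 20.0, so B = (-14.0, 14.3). V is determined by |BV| = 66.1 and |VK| = 88.8 together: it lies at the intersection of circle(B, 66.1) and circle(K, 88.8). With |BK| = 84.7, the foot of the radical line on BK is 21.6 from B and the perpendicular offset is √(66.1² − 21.6²) = 62.5. Taking the left-of-BK solution: V = (17.8, 72.2).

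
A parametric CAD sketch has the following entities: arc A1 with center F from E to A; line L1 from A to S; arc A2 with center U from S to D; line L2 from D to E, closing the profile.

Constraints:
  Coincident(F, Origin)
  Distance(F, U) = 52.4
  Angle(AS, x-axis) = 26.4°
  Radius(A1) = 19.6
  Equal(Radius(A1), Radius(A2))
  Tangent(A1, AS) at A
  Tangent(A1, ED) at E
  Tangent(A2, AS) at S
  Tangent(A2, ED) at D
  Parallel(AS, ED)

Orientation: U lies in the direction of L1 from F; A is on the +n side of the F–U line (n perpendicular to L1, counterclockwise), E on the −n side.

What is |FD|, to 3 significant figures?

55.9

The slot axis is L1's direction at 26.4°, so u = (cos 26.4°, sin 26.4°) = (0.896, 0.445) and n = (−sin 26.4°, cos 26.4°) = (-0.445, 0.896). F is at the origin and U lies 52.4 along u from F, so U = 52.4·u = (46.9, 23.3). Tangency of A1 to both parallel lines with radius 19.6 puts A and E at F ± 19.6·n: A = (-8.71, 17.6), E = (8.71, -17.6). Equal radii place S and D the same way about U: S = U + 19.6·n = (38.2, 40.9), D = U − 19.6·n = (55.7, 5.74). Then |FD| = |D − F| = 55.9.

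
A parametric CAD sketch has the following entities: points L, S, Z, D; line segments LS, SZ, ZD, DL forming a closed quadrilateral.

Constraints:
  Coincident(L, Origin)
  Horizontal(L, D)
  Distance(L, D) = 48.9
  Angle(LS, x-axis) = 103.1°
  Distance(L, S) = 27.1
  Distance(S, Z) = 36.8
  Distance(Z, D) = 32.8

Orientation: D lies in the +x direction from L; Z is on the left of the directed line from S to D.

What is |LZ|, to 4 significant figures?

41.01

L is at the origin; LD is horizontal with |LD| = 48.9 and D in +x, so D = (48.9, 0). LS runs at 103.1° with |LS| = 27.1, so S = (-6.142, 26.39). Z is determined by |SZ| = 36.8 and |ZD| = 32.8 together: it lies at the intersection of circle(S, 36.8) and circle(D, 32.8). With |SD| = 61.04, the foot of the radical line on SD is 32.80 from S and the perpendicular offset is √(36.8² − 32.80²) = 16.68. Taking the left-of-SD solution: Z = (30.65, 27.25).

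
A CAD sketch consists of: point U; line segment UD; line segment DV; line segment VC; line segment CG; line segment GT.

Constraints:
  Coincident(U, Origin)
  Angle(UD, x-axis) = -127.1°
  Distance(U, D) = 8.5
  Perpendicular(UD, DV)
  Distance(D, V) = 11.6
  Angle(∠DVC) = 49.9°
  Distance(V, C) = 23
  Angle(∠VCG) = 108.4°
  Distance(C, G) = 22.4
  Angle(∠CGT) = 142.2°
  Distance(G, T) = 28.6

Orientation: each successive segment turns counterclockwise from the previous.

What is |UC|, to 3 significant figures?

9.64

U is at the origin; UD runs at -127.1° with length 8.5, so D = (-5.13, -6.78). UD is perpendicular to DV, so DV runs at -37.1°; with |DV| = 11.6, V = (4.12, -13.8). ∠DVC = 49.9° gives VC at 93.0° from the x-axis; with |VC| = 23.0, C = (2.92, 9.19). Then |UC| = |C − U| = 9.64.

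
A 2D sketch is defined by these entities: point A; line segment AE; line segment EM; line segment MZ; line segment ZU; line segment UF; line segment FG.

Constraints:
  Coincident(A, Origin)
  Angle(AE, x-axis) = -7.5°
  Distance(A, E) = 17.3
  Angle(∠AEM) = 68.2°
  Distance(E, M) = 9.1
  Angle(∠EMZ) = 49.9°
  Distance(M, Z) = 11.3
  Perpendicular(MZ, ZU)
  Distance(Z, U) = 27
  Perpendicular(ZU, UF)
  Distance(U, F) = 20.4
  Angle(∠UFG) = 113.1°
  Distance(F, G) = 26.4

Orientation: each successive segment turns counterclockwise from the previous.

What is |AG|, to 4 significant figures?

35.23

A is at the origin; AE runs at -7.5° with length 17.3, so E = (17.15, -2.258). ∠AEM = 68.2° gives EM at 104.3° from the x-axis; with |EM| = 9.1, M = (14.90, 6.560). ∠EMZ = 49.9° gives MZ at -125.6° from the x-axis; with |MZ| = 11.3, Z = (8.326, -2.628). MZ ⟂ ZU, so ZU runs at -35.60°; with |ZU| = 27.0, U = (30.28, -18.35). ZU is perpendicular to UF, so UF runs at 54.40°; with |UF| = 20.4, F = (42.16, -1.758). ∠UFG = 113.1° gives FG at 121.3° from the x-axis; with |FG| = 26.4, G = (28.44, 20.80). Then |AG| = |G − A| = 35.23.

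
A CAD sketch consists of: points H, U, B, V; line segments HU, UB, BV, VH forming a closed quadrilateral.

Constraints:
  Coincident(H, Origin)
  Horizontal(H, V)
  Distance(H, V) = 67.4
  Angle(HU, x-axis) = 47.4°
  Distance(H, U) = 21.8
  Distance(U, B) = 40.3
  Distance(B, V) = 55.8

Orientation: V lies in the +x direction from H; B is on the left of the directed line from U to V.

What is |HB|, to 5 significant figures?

62.039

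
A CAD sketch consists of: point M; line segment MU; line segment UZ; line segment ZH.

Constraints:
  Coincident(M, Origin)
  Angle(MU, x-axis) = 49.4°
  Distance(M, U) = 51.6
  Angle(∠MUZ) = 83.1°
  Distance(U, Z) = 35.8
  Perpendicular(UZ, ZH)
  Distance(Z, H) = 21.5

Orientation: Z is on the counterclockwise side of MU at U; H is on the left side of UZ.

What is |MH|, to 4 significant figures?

41.95

M is at the origin; MU runs at 49.4° with length 51.6, so U = 51.6·(cos 49.4°, sin 49.4°) = (33.58, 39.18). ∠MUZ = 83.1°, so UZ runs at 49.4° + (180° − 83.1°) = 146.3° from the x-axis; with |UZ| = 35.8, Z = U + 35.8·(cos 146.3°, sin 146.3°) = (3.796, 59.04). UZ ⟂ ZH; with |ZH| = 21.5 on the left of UZ, H = Z + 21.5·(-0.5548, -0.8320) = (-8.133, 41.15). Then |MH| = |H − M| = 41.95.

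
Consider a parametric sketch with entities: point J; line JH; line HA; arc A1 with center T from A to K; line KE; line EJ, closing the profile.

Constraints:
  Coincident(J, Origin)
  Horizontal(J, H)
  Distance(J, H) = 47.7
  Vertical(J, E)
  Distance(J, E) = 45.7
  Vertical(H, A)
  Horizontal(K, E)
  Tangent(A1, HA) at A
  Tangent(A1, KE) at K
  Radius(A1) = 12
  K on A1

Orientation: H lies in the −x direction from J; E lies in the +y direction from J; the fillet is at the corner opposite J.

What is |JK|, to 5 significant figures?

57.991

The virtual corner opposite J is at (-47.700, 45.700). Since A1 is tangent to HA there, TA ⟂ HA and tangency of A1 to KE means the radius TK is perpendicular to KE, with radius 12.0, so the center T sits 12.0 in from both sides at T = (-35.700, 33.700). That places the tangent points at A = (-47.700, 33.700) on HA and K = (-35.700, 45.700) on KE. Then |JK| = |K − J| = 57.991.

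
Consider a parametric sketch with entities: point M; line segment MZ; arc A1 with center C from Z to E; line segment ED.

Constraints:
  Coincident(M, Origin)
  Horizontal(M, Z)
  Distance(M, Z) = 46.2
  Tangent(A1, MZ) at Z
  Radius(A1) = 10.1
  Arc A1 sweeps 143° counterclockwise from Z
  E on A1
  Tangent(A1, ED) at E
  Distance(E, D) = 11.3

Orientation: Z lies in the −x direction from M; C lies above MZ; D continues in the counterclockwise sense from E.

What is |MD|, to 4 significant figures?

55.12

M is at the origin; M and Z share the same y with |MZ| = 46.2 and Z on the −x side, so Z = (-46.20, 0.000). Tangency of A1 to MZ means the radius CZ is perpendicular to MZ, so C = Z + (0, 10.1) = (-46.20, 10.10). On A1, Z sits at bearing -90° from C; a 143° counterclockwise sweep puts E at bearing 53°, so E = C + 10.1·(cos 53°, sin 53°) = (-40.12, 18.17). The tangent condition forces CE to be normal to ED, so ED runs along (−sin 53°, cos 53°); with |ED| = 11.3, D = (-49.15, 24.97). Then |MD| = |D − M| = 55.12.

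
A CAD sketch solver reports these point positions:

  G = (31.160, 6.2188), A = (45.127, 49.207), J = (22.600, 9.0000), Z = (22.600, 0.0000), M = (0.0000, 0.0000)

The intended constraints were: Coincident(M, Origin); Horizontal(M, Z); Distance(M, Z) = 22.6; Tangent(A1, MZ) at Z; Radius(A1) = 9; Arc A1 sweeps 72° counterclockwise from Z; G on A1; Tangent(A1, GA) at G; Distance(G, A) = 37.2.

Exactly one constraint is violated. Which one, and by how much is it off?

Distance(G, A) = 37.2 — off by 8.00.

M = (0.00, 0.00) ✓; M.y = 0.00, Z.y = 0.00 ✓; |MZ| = 22.60 ✓; ∠(JZ, ZM) = 90.00° ✓; |JZ| = 9.000 ✓; bearing(J→G) − bearing(J→Z) = 72.00° ✓; |JG| = 9.000 ✓; ∠(JG, GA) = 90.00° ✓; |GA| = 45.20 ✗.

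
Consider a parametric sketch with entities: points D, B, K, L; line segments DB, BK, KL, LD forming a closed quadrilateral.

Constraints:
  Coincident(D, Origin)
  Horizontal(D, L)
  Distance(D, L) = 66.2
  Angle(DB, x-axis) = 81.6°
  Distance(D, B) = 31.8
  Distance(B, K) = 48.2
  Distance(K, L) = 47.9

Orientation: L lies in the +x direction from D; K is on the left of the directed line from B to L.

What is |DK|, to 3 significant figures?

68.1

Checks: |BK| = 48.20 ✓; |KL| = 47.90 ✓.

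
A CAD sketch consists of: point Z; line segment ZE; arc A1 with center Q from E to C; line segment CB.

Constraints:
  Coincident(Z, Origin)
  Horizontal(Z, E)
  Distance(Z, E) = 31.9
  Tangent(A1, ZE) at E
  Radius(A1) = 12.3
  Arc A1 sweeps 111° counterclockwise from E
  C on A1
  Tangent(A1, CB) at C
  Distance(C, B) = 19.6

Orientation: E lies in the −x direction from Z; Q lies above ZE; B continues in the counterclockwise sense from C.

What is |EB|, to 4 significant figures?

35.29

Z is at the origin; Z and E share the same y with |ZE| = 31.9 and E on the −x side, so E = (-31.90, 0.000). Since A1 is tangent to ZE there, QE ⟂ ZE, so Q = E + (0, 12.3) = (-31.90, 12.30). On A1, E sits at bearing -90° from Q; a 111° counterclockwise sweep puts C at bearing 21°, so C = Q + 12.3·(cos 21°, sin 21°) = (-20.42, 16.71). Tangency of A1 to CB means the radius QC is perpendicular to CB, so CB runs along (−sin 21°, cos 21°); with |CB| = 19.6, B = (-27.44, 35.01). Then |EB| = |B − E| = 35.29.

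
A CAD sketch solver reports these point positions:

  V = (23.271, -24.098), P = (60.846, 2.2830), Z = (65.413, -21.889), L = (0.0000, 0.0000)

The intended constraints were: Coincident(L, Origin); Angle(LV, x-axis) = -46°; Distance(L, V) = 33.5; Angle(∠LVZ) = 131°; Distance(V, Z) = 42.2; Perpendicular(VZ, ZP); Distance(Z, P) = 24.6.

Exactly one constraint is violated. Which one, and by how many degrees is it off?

Perpendicular(VZ, ZP) — off by 7.70°.

L = (0.00, 0.00) ✓; LV at -46.00° ✓; |LV| = 33.50 ✓; ∠LVZ = 131.0° ✓; |VZ| = 42.20 ✓; ∠(VZ, ZP) = 97.70° ✗; |ZP| = 24.60 ✓.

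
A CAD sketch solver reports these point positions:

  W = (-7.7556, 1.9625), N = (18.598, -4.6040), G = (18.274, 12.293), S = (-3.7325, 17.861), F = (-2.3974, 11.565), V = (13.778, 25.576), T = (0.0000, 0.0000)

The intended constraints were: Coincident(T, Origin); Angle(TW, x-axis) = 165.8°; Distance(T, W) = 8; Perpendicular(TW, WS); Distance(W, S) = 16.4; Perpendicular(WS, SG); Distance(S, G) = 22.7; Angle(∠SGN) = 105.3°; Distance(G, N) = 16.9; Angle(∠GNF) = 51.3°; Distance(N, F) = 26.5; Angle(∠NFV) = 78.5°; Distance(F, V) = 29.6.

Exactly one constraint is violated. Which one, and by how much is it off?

Distance(F, V) = 29.6 — off by 8.20.

T = (0.00, 0.00) ✓; TW at 165.8° ✓; |TW| = 8.000 ✓; ∠(TW, WS) = 90.00° ✓; |WS| = 16.40 ✓; ∠(WS, SG) = 90.00° ✓; |SG| = 22.70 ✓; ∠SGN = 105.3° ✓; |GN| = 16.90 ✓; ∠GNF = 51.30° ✓; |NF| = 26.50 ✓; ∠NFV = 78.50° ✓; |FV| = 21.40 ✗.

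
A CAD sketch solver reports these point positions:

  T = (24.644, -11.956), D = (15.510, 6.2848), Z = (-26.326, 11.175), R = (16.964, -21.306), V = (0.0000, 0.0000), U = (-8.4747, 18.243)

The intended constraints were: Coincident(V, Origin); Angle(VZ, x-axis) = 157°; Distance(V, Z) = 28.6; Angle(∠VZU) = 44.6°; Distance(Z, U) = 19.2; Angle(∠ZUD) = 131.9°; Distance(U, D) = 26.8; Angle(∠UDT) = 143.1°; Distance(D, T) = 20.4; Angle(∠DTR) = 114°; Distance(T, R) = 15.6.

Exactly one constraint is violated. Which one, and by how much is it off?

Distance(T, R) = 15.6 — off by 3.50.

V = (0.00, 0.00) ✓; VZ at 157.0° ✓; |VZ| = 28.60 ✓; ∠VZU = 44.60° ✓; |ZU| = 19.20 ✓; ∠ZUD = 131.9° ✓; |UD| = 26.80 ✓; ∠UDT = 143.1° ✓; |DT| = 20.40 ✓; ∠DTR = 114.0° ✓; |TR| = 12.10 ✗.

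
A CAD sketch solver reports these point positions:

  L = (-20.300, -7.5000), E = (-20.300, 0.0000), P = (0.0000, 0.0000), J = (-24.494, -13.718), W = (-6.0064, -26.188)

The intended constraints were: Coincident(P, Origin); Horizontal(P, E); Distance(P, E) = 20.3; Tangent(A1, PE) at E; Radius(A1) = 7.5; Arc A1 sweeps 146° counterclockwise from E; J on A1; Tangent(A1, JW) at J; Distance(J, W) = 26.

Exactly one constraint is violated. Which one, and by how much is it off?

Distance(J, W) = 26 — off by 3.70.

P = (0.00, 0.00) ✓; P.y = 0.00, E.y = 0.00 ✓; |PE| = 20.30 ✓; ∠(LE, EP) = 90.00° ✓; |LE| = 7.500 ✓; bearing(L→J) − bearing(L→E) = 146.0° ✓; |LJ| = 7.500 ✓; ∠(LJ, JW) = 90.00° ✓; |JW| = 22.30 ✗.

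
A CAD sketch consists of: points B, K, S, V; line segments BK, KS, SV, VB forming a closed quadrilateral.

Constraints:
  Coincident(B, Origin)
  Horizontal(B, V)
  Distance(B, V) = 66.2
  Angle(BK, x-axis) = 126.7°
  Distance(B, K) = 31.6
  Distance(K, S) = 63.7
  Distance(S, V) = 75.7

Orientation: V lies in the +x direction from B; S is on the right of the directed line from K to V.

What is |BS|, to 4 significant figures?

35.68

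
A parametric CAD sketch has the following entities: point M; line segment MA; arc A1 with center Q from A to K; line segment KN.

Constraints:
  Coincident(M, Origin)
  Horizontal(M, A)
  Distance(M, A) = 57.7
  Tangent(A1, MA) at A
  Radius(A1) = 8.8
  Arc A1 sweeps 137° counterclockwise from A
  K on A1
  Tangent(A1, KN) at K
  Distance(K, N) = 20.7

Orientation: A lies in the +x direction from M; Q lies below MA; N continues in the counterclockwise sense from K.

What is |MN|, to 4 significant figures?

73.00

On A1, A sits at bearing 90° from Q; a 137° counterclockwise sweep puts K at bearing 227°, so K = Q + 8.8·(cos 227°, sin 227°) = (51.70, -15.24). Tangency of A1 to KN means the radius QK is perpendicular to KN, so KN runs along (−sin 227°, cos 227°); with |KN| = 20.7, N = (66.84, -29.35). Then |MN| = |N − M| = 73.00.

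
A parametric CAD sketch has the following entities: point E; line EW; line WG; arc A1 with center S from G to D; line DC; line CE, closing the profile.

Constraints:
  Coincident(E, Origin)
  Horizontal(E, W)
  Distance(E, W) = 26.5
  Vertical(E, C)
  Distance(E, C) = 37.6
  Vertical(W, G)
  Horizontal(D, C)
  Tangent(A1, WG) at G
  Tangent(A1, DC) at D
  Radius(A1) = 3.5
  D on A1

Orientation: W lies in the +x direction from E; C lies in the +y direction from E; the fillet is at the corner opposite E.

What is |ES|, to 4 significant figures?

41.13

E is at the origin; EW is horizontal with |EW| = 26.5 and W on the +x side, so W = (26.50, 0.000). EC is vertical with |EC| = 37.6 and C on the +y side, so C = (0.000, 37.60). The virtual corner opposite E is at (26.50, 37.60). The tangent condition forces SG to be normal to WG and since A1 is tangent to DC there, SD ⟂ DC, with radius 3.5, so the center S sits 3.5 in from both sides at S = (23.00, 34.10). Then |ES| = |S − E| = 41.13.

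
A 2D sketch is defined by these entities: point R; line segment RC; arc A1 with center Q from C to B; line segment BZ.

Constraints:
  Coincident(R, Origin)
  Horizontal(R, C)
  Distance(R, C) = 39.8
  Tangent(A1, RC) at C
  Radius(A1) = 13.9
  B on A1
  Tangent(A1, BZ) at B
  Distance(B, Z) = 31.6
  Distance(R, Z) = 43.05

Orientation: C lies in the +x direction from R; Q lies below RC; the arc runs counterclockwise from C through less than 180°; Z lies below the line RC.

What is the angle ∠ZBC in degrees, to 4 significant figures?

144.0°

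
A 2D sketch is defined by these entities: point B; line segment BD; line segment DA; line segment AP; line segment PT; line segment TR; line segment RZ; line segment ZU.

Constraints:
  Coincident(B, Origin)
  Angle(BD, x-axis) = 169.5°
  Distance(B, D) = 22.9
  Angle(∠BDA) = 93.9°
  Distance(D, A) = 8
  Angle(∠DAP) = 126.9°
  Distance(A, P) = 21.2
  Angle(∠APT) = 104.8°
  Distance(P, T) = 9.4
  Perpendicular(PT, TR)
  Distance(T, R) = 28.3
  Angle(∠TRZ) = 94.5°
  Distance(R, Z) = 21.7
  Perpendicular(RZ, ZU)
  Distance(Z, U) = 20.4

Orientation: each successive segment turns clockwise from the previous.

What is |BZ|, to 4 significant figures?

34.67

PT ⟂ TR, so TR runs at -134.9°; with |TR| = 28.3, R = (-16.61, -3.865). ∠TRZ = 94.5° gives RZ at 139.6° from the x-axis; with |RZ| = 21.7, Z = (-33.14, 10.20). Then |BZ| = |Z − B| = 34.67.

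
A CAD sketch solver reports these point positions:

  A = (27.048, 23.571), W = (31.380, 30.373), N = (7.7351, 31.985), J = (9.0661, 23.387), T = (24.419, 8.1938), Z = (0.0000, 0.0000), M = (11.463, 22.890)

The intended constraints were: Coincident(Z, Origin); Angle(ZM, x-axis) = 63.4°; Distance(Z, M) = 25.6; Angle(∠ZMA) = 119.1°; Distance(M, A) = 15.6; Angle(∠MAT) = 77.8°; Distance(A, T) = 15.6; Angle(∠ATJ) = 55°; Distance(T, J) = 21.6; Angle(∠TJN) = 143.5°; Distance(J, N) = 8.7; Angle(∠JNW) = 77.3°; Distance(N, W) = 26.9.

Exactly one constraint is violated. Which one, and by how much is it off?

Distance(N, W) = 26.9 — off by 3.20.

Z = (0.00, 0.00) ✓; ZM at 63.40° ✓; |ZM| = 25.60 ✓; ∠ZMA = 119.1° ✓; |MA| = 15.60 ✓; ∠MAT = 77.80° ✓; |AT| = 15.60 ✓; ∠ATJ = 55.00° ✓; |TJ| = 21.60 ✓; ∠TJN = 143.5° ✓; |JN| = 8.700 ✓; ∠JNW = 77.30° ✓; |NW| = 23.70 ✗.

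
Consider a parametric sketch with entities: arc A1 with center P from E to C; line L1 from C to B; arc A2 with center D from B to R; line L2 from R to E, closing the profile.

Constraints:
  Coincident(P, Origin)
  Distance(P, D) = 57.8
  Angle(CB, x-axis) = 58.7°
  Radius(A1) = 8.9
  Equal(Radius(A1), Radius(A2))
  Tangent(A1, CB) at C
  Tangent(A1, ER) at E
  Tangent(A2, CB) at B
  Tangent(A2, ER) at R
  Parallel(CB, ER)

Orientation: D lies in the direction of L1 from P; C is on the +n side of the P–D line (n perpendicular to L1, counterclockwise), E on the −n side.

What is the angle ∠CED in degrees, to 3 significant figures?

81.2°

The slot axis is L1's direction at 58.7°, so u = (cos 58.7°, sin 58.7°) = (0.520, 0.854) and n = (−sin 58.7°, cos 58.7°) = (-0.854, 0.520). P is at the origin and D lies 57.8 along u from P, so D = 57.8·u = (30.0, 49.4). Tangency of A1 to both parallel lines with radius 8.9 puts C and E at P ± 8.9·n: C = (-7.60, 4.62), E = (7.60, -4.62). Then cos ∠CED = EC·ED / (|EC||ED|), giving 81.2°.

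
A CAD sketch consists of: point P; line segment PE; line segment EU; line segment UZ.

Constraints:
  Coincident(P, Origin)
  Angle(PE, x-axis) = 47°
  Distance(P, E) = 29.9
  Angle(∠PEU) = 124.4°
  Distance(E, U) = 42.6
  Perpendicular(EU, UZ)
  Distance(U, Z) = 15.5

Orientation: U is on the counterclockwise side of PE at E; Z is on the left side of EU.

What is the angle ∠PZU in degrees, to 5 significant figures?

98.763°

P is at the origin; PE runs at 47.0° with length 29.9, so E = 29.9·(cos 47.0°, sin 47.0°) = (20.392, 21.867). ∠PEU = 124.4°, so EU runs at 47.0° + (180° − 124.4°) = 102.60° from the x-axis; with |EU| = 42.6, U = E + 42.6·(cos 102.60°, sin 102.60°) = (11.099, 63.442). The perpendicularity gives UZ at right angles to EU; with |UZ| = 15.5 on the left of EU, Z = U + 15.5·(-0.97592, -0.21814) = (-4.0279, 60.060). Then cos ∠PZU = ZP·ZU / (|ZP||ZU|), giving 98.763°.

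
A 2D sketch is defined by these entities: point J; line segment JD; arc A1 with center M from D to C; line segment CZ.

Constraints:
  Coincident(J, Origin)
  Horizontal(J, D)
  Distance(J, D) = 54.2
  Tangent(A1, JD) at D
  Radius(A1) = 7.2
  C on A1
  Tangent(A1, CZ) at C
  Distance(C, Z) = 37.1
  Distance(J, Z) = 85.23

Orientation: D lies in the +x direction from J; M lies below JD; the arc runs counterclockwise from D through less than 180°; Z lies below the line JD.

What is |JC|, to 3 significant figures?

50.8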